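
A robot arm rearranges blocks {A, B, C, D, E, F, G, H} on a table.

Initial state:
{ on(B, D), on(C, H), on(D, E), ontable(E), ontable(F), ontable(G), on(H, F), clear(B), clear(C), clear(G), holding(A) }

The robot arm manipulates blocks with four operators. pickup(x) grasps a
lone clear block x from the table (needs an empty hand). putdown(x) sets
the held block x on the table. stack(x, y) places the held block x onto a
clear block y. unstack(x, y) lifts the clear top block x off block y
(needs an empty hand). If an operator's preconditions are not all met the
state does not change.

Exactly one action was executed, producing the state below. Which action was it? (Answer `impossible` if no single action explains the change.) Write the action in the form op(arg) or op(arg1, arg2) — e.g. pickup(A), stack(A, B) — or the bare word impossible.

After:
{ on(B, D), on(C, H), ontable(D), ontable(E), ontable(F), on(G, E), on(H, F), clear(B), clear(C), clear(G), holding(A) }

impossible

target: towers=[D/B; E/G; F/H/C] holding=A
        putdown(A) → towers=[A; E/D/B; F/H/C; G] holding=-
       stack(A, G) → towers=[E/D/B; F/H/C; G/A] holding=-
       stack(A, B) → towers=[E/D/B/A; F/H/C; G] holding=-
       stack(A, C) → towers=[E/D/B; F/H/C/A; G] holding=-
none of the 4 applicable actions match → impossible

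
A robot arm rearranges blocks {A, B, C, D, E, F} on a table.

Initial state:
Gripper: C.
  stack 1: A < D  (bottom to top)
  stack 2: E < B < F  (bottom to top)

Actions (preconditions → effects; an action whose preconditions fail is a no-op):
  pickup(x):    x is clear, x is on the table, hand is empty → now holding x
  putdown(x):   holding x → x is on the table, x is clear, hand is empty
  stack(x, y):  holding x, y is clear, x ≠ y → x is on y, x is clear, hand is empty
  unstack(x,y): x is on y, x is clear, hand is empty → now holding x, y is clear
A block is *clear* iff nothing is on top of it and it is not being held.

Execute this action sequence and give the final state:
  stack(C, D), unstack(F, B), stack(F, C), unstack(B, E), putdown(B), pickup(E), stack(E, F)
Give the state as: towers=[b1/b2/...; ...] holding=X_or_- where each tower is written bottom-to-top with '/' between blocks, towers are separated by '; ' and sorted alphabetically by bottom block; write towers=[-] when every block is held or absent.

step 1 (stack(C, D)): towers=[A/D/C; E/B/F] holding=-
step 2 (unstack(F, B)): towers=[A/D/C; E/B] holding=F
step 3 (stack(F, C)): towers=[A/D/C/F; E/B] holding=-
step 4 (unstack(B, E)): towers=[A/D/C/F; E] holding=B
step 5 (putdown(B)): towers=[A/D/C/F; B; E] holding=-
step 6 (pickup(E)): towers=[A/D/C/F; B] holding=E
step 7 (stack(E, F)): towers=[A/D/C/F/E; B] holding=-

towers=[A/D/C/F/E; B] holding=-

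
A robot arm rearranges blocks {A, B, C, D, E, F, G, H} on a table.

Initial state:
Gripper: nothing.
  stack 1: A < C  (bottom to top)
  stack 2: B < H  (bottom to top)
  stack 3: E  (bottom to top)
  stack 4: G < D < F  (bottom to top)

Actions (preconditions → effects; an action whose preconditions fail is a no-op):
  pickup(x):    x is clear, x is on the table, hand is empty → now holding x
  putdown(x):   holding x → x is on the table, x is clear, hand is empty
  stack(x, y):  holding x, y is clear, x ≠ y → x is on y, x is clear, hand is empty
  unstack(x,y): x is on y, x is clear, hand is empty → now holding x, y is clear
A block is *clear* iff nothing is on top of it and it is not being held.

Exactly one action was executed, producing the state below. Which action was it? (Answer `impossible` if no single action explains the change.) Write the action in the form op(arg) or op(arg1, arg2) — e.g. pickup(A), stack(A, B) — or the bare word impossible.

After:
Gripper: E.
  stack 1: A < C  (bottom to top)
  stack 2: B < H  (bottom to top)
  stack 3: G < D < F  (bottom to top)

target: towers=[A/C; B/H; G/D/F] holding=E
         pickup(E) → towers=[A/C; B/H; G/D/F] holding=E  ← match
     unstack(H, B) → towers=[A/C; B; E; G/D/F] holding=H
     unstack(F, D) → towers=[A/C; B/H; E; G/D] holding=F
     unstack(C, A) → towers=[A; B/H; E; G/D/F] holding=C

pickup(E)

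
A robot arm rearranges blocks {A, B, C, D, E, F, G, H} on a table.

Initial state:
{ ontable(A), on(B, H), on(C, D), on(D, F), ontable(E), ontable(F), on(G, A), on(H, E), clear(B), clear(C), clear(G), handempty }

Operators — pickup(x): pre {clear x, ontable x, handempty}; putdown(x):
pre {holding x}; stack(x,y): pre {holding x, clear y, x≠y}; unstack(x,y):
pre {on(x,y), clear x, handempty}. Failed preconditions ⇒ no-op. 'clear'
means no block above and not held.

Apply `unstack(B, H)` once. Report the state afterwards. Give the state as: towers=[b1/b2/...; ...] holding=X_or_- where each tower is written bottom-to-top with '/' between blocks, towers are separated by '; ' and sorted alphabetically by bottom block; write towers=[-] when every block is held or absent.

towers=[A/G; E/H; F/D/C] holding=B

before: towers=[A/G; E/H/B; F/D/C] holding=-
pre[unstack(B, H)]: on(B,H) yes, clear(B) yes, handempty yes
all met → apply unstack(B, H)
after:  towers=[A/G; E/H; F/D/C] holding=B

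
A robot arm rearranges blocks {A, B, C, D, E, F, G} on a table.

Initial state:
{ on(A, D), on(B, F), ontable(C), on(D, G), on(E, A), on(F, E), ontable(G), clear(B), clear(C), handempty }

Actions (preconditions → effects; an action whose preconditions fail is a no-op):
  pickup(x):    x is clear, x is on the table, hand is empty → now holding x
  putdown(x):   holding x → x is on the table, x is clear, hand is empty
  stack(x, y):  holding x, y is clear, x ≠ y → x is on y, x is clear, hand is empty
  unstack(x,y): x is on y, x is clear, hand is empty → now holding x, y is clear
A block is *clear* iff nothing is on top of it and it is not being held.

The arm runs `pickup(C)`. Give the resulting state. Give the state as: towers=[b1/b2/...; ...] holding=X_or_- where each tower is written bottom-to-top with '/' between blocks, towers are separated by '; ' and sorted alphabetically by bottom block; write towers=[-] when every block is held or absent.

before: towers=[C; G/D/A/E/F/B] holding=-
pre[pickup(C)]: clear(C) ✓, ontable(C) ✓, handempty ✓
all met → apply pickup(C)
after:  towers=[G/D/A/E/F/B] holding=C

towers=[G/D/A/E/F/B] holding=C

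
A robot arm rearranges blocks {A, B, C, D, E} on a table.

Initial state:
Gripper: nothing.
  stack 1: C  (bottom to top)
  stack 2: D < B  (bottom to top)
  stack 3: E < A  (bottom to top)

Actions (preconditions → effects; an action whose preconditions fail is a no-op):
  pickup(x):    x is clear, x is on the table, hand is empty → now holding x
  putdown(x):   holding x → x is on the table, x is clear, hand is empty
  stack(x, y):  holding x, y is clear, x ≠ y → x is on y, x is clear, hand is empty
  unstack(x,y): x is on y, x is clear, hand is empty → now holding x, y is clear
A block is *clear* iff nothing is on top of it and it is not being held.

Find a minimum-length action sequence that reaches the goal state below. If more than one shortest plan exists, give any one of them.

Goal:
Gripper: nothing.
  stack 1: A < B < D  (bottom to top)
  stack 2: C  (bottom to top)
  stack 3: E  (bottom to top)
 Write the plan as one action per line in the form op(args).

unstack(A, E)
putdown(A)
unstack(B, D)
stack(B, A)
pickup(D)
stack(D, B)

step 1 (unstack(A, E)): towers=[C; D/B; E] holding=A
step 2 (putdown(A)): towers=[A; C; D/B; E] holding=-
step 3 (unstack(B, D)): towers=[A; C; D; E] holding=B
step 4 (stack(B, A)): towers=[A/B; C; D; E] holding=-
step 5 (pickup(D)): towers=[A/B; C; E] holding=D
step 6 (stack(D, B)): towers=[A/B/D; C; E] holding=-
goal check: towers=[A/B/D; C; E] holding=- — reached (length 6, optimal by BFS)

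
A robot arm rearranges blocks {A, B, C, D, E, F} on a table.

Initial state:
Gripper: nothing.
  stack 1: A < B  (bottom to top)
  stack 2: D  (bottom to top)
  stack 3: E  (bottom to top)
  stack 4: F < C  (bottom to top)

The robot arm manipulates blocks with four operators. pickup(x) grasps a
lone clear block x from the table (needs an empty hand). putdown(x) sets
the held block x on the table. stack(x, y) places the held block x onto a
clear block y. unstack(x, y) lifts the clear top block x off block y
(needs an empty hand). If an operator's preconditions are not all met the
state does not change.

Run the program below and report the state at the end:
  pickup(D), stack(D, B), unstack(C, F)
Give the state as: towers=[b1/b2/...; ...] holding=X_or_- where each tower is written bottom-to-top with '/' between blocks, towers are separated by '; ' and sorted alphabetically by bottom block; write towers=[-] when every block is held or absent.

step 1 (pickup(D)): towers=[A/B; E; F/C] holding=D
step 2 (stack(D, B)): towers=[A/B/D; E; F/C] holding=-
step 3 (unstack(C, F)): towers=[A/B/D; E; F] holding=C

towers=[A/B/D; E; F] holding=C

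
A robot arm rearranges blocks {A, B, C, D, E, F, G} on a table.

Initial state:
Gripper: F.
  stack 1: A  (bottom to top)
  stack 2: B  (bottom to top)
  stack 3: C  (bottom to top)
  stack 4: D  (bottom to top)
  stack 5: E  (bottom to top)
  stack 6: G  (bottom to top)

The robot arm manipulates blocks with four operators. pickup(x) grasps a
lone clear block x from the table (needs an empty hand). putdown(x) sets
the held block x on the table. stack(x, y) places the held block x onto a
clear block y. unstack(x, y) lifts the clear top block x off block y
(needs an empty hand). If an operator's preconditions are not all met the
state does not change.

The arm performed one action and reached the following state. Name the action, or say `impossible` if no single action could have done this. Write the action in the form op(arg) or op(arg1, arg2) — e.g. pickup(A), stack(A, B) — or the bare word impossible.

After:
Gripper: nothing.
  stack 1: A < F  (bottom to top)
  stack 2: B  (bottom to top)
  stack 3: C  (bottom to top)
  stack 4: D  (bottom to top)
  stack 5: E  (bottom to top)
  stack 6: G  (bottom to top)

stack(F, A)

target: towers=[A/F; B; C; D; E; G] holding=-
        putdown(F) → towers=[A; B; C; D; E; F; G] holding=-
       stack(F, B) → towers=[A; B/F; C; D; E; G] holding=-
       stack(F, G) → towers=[A; B; C; D; E; G/F] holding=-
       stack(F, D) → towers=[A; B; C; D/F; E; G] holding=-
       stack(F, A) → towers=[A/F; B; C; D; E; G] holding=-  ← match
       stack(F, E) → towers=[A; B; C; D; E/F; G] holding=-
       stack(F, C) → towers=[A; B; C/F; D; E; G] holding=-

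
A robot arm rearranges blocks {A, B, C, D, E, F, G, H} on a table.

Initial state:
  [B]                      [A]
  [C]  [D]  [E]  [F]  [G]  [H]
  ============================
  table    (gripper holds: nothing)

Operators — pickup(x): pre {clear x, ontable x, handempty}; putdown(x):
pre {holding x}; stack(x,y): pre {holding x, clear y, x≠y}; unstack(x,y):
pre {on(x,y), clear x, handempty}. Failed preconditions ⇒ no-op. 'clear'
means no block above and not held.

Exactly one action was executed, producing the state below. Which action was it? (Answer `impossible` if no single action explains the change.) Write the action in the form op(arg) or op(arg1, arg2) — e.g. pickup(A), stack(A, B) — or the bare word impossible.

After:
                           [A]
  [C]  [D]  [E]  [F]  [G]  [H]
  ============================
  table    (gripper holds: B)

target: towers=[C; D; E; F; G; H/A] holding=B
         pickup(G) → towers=[C/B; D; E; F; H/A] holding=G
     unstack(A, H) → towers=[C/B; D; E; F; G; H] holding=A
         pickup(E) → towers=[C/B; D; F; G; H/A] holding=E
     unstack(B, C) → towers=[C; D; E; F; G; H/A] holding=B  ← match
         pickup(F) → towers=[C/B; D; E; G; H/A] holding=F
         pickup(D) → towers=[C/B; E; F; G; H/A] holding=D

unstack(B, C)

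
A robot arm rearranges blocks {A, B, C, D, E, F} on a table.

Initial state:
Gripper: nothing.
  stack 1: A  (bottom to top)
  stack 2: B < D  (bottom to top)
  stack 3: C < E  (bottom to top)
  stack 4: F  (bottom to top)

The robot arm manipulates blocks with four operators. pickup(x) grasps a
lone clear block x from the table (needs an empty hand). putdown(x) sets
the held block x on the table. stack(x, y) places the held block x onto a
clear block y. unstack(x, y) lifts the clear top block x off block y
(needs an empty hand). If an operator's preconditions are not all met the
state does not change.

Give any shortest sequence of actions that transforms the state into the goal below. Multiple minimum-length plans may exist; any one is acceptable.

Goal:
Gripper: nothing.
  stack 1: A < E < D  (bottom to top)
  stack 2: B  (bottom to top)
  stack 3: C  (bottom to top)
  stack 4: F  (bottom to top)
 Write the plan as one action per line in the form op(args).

unstack(E, C)
stack(E, A)
unstack(D, B)
stack(D, E)

step 1 (unstack(E, C)): towers=[A; B/D; C; F] holding=E
step 2 (stack(E, A)): towers=[A/E; B/D; C; F] holding=-
step 3 (unstack(D, B)): towers=[A/E; B; C; F] holding=D
step 4 (stack(D, E)): towers=[A/E/D; B; C; F] holding=-
goal check: towers=[A/E/D; B; C; F] holding=- — reached (length 4, optimal by BFS)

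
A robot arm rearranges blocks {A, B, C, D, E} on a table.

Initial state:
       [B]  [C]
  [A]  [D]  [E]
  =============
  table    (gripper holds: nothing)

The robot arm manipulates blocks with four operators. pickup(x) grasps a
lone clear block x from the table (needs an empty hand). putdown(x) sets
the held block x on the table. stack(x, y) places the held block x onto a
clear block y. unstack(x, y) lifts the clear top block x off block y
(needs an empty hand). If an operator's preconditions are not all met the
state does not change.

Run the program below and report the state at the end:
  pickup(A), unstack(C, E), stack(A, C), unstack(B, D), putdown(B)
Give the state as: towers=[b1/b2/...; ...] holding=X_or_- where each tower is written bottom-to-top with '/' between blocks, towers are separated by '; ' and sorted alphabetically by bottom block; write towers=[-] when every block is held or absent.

step 1 (pickup(A)): towers=[D/B; E/C] holding=A
step 2 (unstack(C, E)) [no-op]: towers=[D/B; E/C] holding=A
step 3 (stack(A, C)): towers=[D/B; E/C/A] holding=-
step 4 (unstack(B, D)): towers=[D; E/C/A] holding=B
step 5 (putdown(B)): towers=[B; D; E/C/A] holding=-

towers=[B; D; E/C/A] holding=-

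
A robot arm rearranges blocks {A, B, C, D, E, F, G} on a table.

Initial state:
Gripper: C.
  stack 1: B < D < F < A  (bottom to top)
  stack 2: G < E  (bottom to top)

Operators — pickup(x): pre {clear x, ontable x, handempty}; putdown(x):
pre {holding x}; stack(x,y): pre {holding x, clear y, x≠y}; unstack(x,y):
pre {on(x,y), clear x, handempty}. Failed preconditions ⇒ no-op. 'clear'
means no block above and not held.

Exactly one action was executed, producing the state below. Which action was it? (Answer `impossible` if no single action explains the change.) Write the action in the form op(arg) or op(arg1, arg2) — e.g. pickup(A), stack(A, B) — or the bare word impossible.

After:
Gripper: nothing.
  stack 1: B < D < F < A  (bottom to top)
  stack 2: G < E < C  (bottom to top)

stack(C, E)

target: towers=[B/D/F/A; G/E/C] holding=-
        putdown(C) → towers=[B/D/F/A; C; G/E] holding=-
       stack(C, A) → towers=[B/D/F/A/C; G/E] holding=-
       stack(C, E) → towers=[B/D/F/A; G/E/C] holding=-  ← match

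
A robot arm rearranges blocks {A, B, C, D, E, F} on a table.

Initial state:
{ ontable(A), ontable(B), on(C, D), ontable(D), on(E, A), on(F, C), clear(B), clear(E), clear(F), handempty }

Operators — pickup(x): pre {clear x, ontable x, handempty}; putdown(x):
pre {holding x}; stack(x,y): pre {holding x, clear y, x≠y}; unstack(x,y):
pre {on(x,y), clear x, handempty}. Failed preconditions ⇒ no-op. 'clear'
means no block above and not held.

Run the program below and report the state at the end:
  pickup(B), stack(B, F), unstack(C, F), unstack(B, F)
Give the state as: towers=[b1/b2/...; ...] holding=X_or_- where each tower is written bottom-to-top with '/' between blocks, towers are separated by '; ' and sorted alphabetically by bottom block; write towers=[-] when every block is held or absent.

step 1 (pickup(B)): towers=[A/E; D/C/F] holding=B
step 2 (stack(B, F)): towers=[A/E; D/C/F/B] holding=-
step 3 (unstack(C, F)) [no-op]: towers=[A/E; D/C/F/B] holding=-
step 4 (unstack(B, F)): towers=[A/E; D/C/F] holding=B

towers=[A/E; D/C/F] holding=B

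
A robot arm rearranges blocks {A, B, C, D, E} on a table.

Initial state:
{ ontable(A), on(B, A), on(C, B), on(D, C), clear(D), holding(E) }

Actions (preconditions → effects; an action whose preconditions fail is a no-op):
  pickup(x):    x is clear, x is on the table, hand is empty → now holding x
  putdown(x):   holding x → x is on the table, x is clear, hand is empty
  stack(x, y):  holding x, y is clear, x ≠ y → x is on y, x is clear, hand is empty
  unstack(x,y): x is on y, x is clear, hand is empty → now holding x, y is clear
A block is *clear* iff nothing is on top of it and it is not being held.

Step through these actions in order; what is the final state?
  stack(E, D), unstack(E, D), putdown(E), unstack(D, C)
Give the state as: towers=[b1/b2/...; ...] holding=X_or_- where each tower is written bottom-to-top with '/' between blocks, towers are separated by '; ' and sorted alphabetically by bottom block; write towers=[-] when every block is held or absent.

step 1 (stack(E, D)): towers=[A/B/C/D/E] holding=-
step 2 (unstack(E, D)): towers=[A/B/C/D] holding=E
step 3 (putdown(E)): towers=[A/B/C/D; E] holding=-
step 4 (unstack(D, C)): towers=[A/B/C; E] holding=D

towers=[A/B/C; E] holding=D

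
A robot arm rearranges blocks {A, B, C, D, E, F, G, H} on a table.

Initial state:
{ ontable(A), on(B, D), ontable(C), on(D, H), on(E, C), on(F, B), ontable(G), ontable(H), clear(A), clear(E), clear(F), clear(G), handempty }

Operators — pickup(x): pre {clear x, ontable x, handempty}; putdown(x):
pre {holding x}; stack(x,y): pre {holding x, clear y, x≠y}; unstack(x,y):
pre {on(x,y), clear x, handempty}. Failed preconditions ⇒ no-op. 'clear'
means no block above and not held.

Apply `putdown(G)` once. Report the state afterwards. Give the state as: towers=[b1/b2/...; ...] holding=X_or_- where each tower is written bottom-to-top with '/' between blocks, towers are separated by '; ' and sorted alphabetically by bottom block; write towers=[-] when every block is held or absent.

before: towers=[A; C/E; G; H/D/B/F] holding=-
pre[putdown(G)]: holding(G) ✗
holding(G) unmet → putdown(G) is a no-op
after:  towers=[A; C/E; G; H/D/B/F] holding=-

towers=[A; C/E; G; H/D/B/F] holding=-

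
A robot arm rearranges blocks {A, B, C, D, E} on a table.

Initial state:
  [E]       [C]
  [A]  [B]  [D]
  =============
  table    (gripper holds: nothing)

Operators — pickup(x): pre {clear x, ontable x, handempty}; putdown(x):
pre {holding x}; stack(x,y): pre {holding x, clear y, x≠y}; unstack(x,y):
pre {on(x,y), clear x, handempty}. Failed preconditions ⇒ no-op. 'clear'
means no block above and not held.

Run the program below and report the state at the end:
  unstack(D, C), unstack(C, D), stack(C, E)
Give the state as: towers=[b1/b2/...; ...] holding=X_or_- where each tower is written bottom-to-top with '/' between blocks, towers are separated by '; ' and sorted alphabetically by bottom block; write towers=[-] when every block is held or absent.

step 1 (unstack(D, C)) [no-op]: towers=[A/E; B; D/C] holding=-
step 2 (unstack(C, D)): towers=[A/E; B; D] holding=C
step 3 (stack(C, E)): towers=[A/E/C; B; D] holding=-

towers=[A/E/C; B; D] holding=-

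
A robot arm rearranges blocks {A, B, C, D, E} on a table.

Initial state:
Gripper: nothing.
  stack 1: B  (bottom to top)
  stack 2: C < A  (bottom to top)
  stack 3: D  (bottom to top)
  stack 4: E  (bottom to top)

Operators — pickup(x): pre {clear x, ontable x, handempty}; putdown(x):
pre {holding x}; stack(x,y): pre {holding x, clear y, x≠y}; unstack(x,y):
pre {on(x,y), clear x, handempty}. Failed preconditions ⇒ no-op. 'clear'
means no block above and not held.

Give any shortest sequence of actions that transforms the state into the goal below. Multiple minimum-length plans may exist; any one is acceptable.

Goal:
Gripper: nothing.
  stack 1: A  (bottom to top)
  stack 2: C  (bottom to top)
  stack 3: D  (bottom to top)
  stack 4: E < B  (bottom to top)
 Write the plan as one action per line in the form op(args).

pickup(B)
stack(B, E)
unstack(A, C)
putdown(A)

step 1 (pickup(B)): towers=[C/A; D; E] holding=B
step 2 (stack(B, E)): towers=[C/A; D; E/B] holding=-
step 3 (unstack(A, C)): towers=[C; D; E/B] holding=A
step 4 (putdown(A)): towers=[A; C; D; E/B] holding=-
goal check: towers=[A; C; D; E/B] holding=- — reached (length 4, optimal by BFS)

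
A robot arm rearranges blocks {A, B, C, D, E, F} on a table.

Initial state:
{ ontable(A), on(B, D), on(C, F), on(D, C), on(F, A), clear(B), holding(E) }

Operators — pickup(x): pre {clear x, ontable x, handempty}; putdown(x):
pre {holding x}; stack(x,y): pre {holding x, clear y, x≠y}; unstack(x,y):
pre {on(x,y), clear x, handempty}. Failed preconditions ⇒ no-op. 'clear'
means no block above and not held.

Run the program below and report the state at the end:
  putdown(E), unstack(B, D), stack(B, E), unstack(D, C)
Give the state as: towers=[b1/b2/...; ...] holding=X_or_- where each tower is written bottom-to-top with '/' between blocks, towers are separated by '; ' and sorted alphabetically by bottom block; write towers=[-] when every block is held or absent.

step 1 (putdown(E)): towers=[A/F/C/D/B; E] holding=-
step 2 (unstack(B, D)): towers=[A/F/C/D; E] holding=B
step 3 (stack(B, E)): towers=[A/F/C/D; E/B] holding=-
step 4 (unstack(D, C)): towers=[A/F/C; E/B] holding=D

towers=[A/F/C; E/B] holding=D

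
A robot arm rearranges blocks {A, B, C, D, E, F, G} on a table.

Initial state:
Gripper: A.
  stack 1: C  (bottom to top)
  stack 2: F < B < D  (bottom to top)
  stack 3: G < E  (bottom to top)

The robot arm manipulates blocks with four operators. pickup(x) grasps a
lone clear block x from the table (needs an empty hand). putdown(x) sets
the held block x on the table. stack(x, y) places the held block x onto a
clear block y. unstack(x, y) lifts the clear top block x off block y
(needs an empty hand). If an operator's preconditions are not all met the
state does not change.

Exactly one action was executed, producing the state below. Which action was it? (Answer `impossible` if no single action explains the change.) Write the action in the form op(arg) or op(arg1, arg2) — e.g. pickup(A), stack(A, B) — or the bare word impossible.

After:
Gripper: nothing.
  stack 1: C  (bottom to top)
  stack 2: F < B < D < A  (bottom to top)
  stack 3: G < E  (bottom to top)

stack(A, D)

target: towers=[C; F/B/D/A; G/E] holding=-
        putdown(A) → towers=[A; C; F/B/D; G/E] holding=-
       stack(A, D) → towers=[C; F/B/D/A; G/E] holding=-  ← match
       stack(A, E) → towers=[C; F/B/D; G/E/A] holding=-
       stack(A, C) → towers=[C/A; F/B/D; G/E] holding=-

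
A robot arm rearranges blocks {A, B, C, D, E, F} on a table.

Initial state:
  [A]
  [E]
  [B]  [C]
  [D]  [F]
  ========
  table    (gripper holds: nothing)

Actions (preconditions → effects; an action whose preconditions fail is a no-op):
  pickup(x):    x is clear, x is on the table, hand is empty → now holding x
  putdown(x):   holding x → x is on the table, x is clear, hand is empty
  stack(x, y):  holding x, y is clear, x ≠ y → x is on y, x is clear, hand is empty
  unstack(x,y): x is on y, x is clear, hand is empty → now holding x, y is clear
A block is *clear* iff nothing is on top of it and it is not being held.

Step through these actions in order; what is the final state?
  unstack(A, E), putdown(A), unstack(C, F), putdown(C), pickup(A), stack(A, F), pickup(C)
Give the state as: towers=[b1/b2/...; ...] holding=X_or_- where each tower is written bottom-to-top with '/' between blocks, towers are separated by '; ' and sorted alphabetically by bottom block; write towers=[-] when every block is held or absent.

towers=[D/B/E; F/A] holding=C

step 1 (unstack(A, E)): towers=[D/B/E; F/C] holding=A
step 2 (putdown(A)): towers=[A; D/B/E; F/C] holding=-
step 3 (unstack(C, F)): towers=[A; D/B/E; F] holding=C
step 4 (putdown(C)): towers=[A; C; D/B/E; F] holding=-
step 5 (pickup(A)): towers=[C; D/B/E; F] holding=A
step 6 (stack(A, F)): towers=[C; D/B/E; F/A] holding=-
step 7 (pickup(C)): towers=[D/B/E; F/A] holding=C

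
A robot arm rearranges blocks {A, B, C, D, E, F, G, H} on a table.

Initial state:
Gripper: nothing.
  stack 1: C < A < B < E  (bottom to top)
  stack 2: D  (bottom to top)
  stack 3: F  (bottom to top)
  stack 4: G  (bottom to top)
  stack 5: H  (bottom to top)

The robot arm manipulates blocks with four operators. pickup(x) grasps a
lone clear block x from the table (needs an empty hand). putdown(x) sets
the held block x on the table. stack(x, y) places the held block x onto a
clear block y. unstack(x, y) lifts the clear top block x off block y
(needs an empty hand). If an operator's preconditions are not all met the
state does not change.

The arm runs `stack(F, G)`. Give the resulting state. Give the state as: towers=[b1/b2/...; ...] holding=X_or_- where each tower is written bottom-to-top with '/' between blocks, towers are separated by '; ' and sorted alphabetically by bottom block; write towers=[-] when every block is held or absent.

before: towers=[C/A/B/E; D; F; G; H] holding=-
pre[stack(F, G)]: holding(F) fail, clear(G) ok, F≠G ok
holding(F) unmet → stack(F, G) is a no-op
after:  towers=[C/A/B/E; D; F; G; H] holding=-

towers=[C/A/B/E; D; F; G; H] holding=-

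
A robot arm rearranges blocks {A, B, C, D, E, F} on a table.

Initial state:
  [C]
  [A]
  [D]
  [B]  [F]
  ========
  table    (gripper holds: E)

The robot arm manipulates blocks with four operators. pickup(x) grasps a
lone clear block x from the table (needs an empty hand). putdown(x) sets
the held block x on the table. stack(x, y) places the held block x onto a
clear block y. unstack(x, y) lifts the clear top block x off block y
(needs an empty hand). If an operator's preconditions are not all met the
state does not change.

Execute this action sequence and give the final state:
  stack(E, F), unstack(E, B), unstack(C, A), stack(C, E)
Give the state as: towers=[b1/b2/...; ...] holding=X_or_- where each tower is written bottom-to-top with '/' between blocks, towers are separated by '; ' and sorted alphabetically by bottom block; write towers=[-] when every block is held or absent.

towers=[B/D/A; F/E/C] holding=-

step 1 (stack(E, F)): towers=[B/D/A/C; F/E] holding=-
step 2 (unstack(E, B)) [no-op]: towers=[B/D/A/C; F/E] holding=-
step 3 (unstack(C, A)): towers=[B/D/A; F/E] holding=C
step 4 (stack(C, E)): towers=[B/D/A; F/E/C] holding=-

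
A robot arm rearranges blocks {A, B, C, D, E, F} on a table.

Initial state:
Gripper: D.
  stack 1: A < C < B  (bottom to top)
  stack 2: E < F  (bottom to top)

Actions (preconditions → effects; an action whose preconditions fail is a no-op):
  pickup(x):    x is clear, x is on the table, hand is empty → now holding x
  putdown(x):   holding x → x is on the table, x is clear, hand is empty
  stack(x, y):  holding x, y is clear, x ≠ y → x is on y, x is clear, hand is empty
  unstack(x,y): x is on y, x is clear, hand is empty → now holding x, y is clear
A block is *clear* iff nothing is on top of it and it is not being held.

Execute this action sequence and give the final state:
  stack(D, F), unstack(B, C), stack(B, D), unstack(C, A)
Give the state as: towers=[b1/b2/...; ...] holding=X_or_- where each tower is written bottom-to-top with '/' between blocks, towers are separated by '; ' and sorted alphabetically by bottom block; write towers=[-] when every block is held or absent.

towers=[A; E/F/D/B] holding=C

step 1 (stack(D, F)): towers=[A/C/B; E/F/D] holding=-
step 2 (unstack(B, C)): towers=[A/C; E/F/D] holding=B
step 3 (stack(B, D)): towers=[A/C; E/F/D/B] holding=-
step 4 (unstack(C, A)): towers=[A; E/F/D/B] holding=C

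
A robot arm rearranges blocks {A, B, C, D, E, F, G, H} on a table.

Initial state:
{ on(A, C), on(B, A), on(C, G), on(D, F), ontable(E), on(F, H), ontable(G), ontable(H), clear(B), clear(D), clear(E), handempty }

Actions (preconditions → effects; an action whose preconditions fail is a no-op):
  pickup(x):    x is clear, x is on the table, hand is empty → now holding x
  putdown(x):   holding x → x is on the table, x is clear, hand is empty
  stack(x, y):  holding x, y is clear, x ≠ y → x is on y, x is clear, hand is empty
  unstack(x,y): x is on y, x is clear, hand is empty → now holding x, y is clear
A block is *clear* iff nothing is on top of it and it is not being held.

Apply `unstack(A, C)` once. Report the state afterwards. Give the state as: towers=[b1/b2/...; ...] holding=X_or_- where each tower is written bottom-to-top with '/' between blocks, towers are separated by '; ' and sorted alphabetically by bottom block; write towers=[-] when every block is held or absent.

towers=[E; G/C/A/B; H/F/D] holding=-

before: towers=[E; G/C/A/B; H/F/D] holding=-
pre[unstack(A, C)]: on(A,C) ok, clear(A) fail, handempty ok
clear(A) unmet → unstack(A, C) is a no-op
after:  towers=[E; G/C/A/B; H/F/D] holding=-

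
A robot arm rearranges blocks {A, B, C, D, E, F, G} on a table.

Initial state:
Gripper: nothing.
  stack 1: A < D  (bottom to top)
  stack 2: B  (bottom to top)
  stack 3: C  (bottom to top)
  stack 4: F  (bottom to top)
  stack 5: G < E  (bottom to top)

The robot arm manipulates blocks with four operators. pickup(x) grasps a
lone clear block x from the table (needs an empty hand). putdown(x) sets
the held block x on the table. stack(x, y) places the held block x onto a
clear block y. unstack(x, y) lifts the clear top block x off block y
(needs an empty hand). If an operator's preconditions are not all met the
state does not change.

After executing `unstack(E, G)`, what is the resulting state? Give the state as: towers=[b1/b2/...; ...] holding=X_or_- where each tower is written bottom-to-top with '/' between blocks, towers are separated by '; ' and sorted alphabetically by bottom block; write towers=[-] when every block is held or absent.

towers=[A/D; B; C; F; G] holding=E

before: towers=[A/D; B; C; F; G/E] holding=-
pre[unstack(E, G)]: on(E,G) ✓, clear(E) ✓, handempty ✓
all met → apply unstack(E, G)
after:  towers=[A/D; B; C; F; G] holding=E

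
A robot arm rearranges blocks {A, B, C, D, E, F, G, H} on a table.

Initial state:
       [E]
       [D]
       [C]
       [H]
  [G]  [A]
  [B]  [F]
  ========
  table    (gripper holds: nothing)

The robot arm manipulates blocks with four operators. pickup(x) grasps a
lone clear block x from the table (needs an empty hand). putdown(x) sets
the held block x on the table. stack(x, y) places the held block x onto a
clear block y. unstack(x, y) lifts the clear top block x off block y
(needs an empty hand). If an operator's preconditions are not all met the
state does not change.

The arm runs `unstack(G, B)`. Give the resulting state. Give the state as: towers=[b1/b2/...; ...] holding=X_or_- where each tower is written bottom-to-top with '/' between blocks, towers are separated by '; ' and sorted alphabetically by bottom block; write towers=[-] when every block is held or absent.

before: towers=[B/G; F/A/H/C/D/E] holding=-
pre[unstack(G, B)]: on(G,B) yes, clear(G) yes, handempty yes
all met → apply unstack(G, B)
after:  towers=[B; F/A/H/C/D/E] holding=G

towers=[B; F/A/H/C/D/E] holding=G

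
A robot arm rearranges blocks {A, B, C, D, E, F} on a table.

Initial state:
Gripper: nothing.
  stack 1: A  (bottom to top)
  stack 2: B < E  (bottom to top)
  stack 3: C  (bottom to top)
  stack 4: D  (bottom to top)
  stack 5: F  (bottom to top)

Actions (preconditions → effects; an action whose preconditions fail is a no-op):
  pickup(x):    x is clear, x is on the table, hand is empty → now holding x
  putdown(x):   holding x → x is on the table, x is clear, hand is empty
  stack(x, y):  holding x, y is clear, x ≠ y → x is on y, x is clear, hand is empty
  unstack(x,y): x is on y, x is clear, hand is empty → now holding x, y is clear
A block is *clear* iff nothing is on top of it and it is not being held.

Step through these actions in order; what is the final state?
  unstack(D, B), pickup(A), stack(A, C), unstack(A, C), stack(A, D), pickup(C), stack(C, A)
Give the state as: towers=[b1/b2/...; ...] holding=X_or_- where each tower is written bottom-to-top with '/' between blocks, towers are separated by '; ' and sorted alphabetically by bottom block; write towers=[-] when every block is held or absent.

step 1 (unstack(D, B)) [no-op]: towers=[A; B/E; C; D; F] holding=-
step 2 (pickup(A)): towers=[B/E; C; D; F] holding=A
step 3 (stack(A, C)): towers=[B/E; C/A; D; F] holding=-
step 4 (unstack(A, C)): towers=[B/E; C; D; F] holding=A
step 5 (stack(A, D)): towers=[B/E; C; D/A; F] holding=-
step 6 (pickup(C)): towers=[B/E; D/A; F] holding=C
step 7 (stack(C, A)): towers=[B/E; D/A/C; F] holding=-

towers=[B/E; D/A/C; F] holding=-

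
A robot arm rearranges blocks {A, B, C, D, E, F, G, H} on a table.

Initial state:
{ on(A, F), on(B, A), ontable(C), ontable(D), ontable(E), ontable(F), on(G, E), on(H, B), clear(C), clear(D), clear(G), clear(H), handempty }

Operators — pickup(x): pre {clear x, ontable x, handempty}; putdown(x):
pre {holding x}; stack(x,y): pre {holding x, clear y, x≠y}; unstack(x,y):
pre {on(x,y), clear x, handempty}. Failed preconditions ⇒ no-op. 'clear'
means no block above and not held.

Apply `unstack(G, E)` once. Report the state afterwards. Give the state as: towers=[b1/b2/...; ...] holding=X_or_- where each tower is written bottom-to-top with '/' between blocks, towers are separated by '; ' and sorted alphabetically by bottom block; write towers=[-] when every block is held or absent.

before: towers=[C; D; E/G; F/A/B/H] holding=-
pre[unstack(G, E)]: on(G,E) yes, clear(G) yes, handempty yes
all met → apply unstack(G, E)
after:  towers=[C; D; E; F/A/B/H] holding=G

towers=[C; D; E; F/A/B/H] holding=G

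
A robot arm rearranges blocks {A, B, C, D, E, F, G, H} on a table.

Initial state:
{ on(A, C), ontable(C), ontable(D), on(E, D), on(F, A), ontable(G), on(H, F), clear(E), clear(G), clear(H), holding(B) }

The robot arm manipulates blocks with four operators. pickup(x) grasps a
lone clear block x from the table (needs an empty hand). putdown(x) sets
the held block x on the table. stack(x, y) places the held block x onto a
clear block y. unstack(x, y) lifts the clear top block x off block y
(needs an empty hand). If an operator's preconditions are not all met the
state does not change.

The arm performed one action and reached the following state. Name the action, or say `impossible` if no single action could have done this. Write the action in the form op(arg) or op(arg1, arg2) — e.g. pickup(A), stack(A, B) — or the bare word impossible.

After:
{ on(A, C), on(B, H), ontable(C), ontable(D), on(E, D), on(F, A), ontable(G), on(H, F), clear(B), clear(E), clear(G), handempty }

target: towers=[C/A/F/H/B; D/E; G] holding=-
        putdown(B) → towers=[B; C/A/F/H; D/E; G] holding=-
       stack(B, G) → towers=[C/A/F/H; D/E; G/B] holding=-
       stack(B, E) → towers=[C/A/F/H; D/E/B; G] holding=-
       stack(B, H) → towers=[C/A/F/H/B; D/E; G] holding=-  ← match

stack(B, H)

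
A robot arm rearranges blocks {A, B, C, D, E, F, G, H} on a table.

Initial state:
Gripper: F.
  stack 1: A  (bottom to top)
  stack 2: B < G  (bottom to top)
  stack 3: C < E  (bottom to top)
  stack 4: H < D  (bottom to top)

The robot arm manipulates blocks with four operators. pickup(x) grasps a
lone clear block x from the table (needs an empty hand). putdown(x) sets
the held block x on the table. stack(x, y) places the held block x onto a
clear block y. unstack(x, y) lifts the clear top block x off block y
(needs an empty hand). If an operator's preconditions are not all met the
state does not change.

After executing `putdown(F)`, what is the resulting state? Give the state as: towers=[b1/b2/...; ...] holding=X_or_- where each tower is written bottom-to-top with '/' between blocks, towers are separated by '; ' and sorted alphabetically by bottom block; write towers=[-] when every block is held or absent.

towers=[A; B/G; C/E; F; H/D] holding=-

before: towers=[A; B/G; C/E; H/D] holding=F
pre[putdown(F)]: holding(F) ✓
all met → apply putdown(F)
after:  towers=[A; B/G; C/E; F; H/D] holding=-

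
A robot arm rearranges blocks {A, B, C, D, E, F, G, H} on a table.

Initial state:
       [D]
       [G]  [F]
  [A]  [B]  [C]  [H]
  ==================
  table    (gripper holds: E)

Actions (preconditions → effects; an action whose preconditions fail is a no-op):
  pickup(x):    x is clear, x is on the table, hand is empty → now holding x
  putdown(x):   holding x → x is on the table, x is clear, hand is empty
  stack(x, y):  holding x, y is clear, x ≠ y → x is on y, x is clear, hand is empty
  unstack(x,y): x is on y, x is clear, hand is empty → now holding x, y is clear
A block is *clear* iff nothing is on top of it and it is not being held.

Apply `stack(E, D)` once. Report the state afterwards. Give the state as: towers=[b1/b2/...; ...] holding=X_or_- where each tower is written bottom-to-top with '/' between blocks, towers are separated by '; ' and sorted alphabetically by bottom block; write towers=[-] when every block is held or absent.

towers=[A; B/G/D/E; C/F; H] holding=-

before: towers=[A; B/G/D; C/F; H] holding=E
pre[stack(E, D)]: holding(E) ✓, clear(D) ✓, E≠D ✓
all met → apply stack(E, D)
after:  towers=[A; B/G/D/E; C/F; H] holding=-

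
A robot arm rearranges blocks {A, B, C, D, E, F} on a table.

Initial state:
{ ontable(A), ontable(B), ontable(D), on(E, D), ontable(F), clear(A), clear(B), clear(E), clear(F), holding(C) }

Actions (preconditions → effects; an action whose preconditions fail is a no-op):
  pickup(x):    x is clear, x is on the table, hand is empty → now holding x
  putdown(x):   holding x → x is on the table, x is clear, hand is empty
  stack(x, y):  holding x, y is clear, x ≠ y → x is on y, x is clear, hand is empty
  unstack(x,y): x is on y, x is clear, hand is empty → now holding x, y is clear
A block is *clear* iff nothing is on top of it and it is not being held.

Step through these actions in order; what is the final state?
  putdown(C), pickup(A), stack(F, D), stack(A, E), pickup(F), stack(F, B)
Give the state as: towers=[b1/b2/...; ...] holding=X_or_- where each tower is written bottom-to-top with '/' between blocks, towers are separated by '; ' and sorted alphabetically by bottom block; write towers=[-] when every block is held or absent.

step 1 (putdown(C)): towers=[A; B; C; D/E; F] holding=-
step 2 (pickup(A)): towers=[B; C; D/E; F] holding=A
step 3 (stack(F, D)) [no-op]: towers=[B; C; D/E; F] holding=A
step 4 (stack(A, E)): towers=[B; C; D/E/A; F] holding=-
step 5 (pickup(F)): towers=[B; C; D/E/A] holding=F
step 6 (stack(F, B)): towers=[B/F; C; D/E/A] holding=-

towers=[B/F; C; D/E/A] holding=-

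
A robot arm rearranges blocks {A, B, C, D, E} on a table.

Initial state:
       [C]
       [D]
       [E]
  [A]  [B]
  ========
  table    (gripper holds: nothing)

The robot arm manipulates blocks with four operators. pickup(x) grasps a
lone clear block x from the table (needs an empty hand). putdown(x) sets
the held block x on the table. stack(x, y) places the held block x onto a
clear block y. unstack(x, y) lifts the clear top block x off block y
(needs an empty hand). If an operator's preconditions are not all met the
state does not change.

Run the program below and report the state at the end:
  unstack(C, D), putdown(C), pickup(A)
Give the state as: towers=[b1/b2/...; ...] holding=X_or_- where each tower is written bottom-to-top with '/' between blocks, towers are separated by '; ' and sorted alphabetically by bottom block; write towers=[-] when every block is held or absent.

towers=[B/E/D; C] holding=A

step 1 (unstack(C, D)): towers=[A; B/E/D] holding=C
step 2 (putdown(C)): towers=[A; B/E/D; C] holding=-
step 3 (pickup(A)): towers=[B/E/D; C] holding=A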